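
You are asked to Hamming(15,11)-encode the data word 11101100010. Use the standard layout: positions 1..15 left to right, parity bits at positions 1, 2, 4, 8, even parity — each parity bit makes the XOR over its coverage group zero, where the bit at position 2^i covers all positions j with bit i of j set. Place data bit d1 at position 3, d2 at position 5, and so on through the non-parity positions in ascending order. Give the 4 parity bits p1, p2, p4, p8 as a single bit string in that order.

Place data bits at non-power-of-two positions: b3=1, b5=1, b6=1, b7=0, b9=1, b10=1, b11=0, b12=0, b13=0, b14=1, b15=0.
p1 = XOR of data positions {3,5,7,9,11,13,15} = 1⊕1⊕0⊕1⊕0⊕0⊕0 = 1
p2 = XOR of data positions {3,6,7,10,11,14,15} = 1⊕1⊕0⊕1⊕0⊕1⊕0 = 0
p4 = XOR of data positions {5,6,7,12,13,14,15} = 1⊕1⊕0⊕0⊕0⊕1⊕0 = 1
p8 = XOR of data positions {9,10,11,12,13,14,15} = 1⊕1⊕0⊕0⊕0⊕1⊕0 = 1
Parity bits p1,p2,p4,p8 = 1011

1011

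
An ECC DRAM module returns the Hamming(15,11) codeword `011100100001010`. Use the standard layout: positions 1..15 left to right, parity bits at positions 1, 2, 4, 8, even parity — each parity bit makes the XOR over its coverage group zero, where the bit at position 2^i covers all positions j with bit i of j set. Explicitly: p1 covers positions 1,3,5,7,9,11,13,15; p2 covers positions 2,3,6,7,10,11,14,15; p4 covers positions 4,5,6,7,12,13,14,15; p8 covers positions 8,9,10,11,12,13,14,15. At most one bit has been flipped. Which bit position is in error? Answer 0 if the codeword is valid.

s1: b1⊕b3⊕b5⊕b7⊕b9⊕b11⊕b13⊕b15 = 0⊕1⊕0⊕1⊕0⊕0⊕0⊕0 = 0
s2: b2⊕b3⊕b6⊕b7⊕b10⊕b11⊕b14⊕b15 = 1⊕1⊕0⊕1⊕0⊕0⊕1⊕0 = 0
s4: b4⊕b5⊕b6⊕b7⊕b12⊕b13⊕b14⊕b15 = 1⊕0⊕0⊕1⊕1⊕0⊕1⊕0 = 0
s8: b8⊕b9⊕b10⊕b11⊕b12⊕b13⊕b14⊕b15 = 0⊕0⊕0⊕0⊕1⊕0⊕1⊕0 = 0
Syndrome (s8...s1) = 0000 → position 0 (no error).

0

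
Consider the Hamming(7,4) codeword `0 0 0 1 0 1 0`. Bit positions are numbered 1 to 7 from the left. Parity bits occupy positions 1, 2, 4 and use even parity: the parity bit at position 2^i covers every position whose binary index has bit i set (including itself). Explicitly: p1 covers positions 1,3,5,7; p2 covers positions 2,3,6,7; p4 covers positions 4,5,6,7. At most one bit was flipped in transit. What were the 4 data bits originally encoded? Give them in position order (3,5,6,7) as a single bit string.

0010

s1: b1⊕b3⊕b5⊕b7 = 0⊕0⊕0⊕0 = 0
s2: b2⊕b3⊕b6⊕b7 = 0⊕0⊕1⊕0 = 1
s4: b4⊕b5⊕b6⊕b7 = 1⊕0⊕1⊕0 = 0
Syndrome (s4...s1) = 010 → position 2.
Flip bit 2: corrected codeword = 0101010
Data bits at positions 3,5,6,7: 0010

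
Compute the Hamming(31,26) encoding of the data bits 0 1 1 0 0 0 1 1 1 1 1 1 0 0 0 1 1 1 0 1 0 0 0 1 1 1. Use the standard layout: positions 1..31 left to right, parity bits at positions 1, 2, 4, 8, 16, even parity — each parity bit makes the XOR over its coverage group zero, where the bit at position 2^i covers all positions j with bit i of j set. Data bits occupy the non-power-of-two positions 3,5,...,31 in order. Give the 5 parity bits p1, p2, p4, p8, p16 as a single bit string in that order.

Place data bits at non-power-of-two positions: b3=0, b5=1, b6=1, b7=0, b9=0, b10=0, b11=1, b12=1, b13=1, b14=1, b15=1, b17=1, b18=0, b19=0, b20=0, b21=1, b22=1, b23=1, b24=0, b25=1, b26=0, b27=0, b28=0, b29=1, b30=1, b31=1.
p1 = XOR of data positions {3,5,7,9,11,13,15,17,19,21,23,25,27,29,31} = 0⊕1⊕0⊕0⊕1⊕1⊕1⊕1⊕0⊕1⊕1⊕1⊕0⊕1⊕1 = 0
p2 = XOR of data positions {3,6,7,10,11,14,15,18,19,22,23,26,27,30,31} = 0⊕1⊕0⊕0⊕1⊕1⊕1⊕0⊕0⊕1⊕1⊕0⊕0⊕1⊕1 = 0
p4 = XOR of data positions {5,6,7,12,13,14,15,20,21,22,23,28,29,30,31} = 1⊕1⊕0⊕1⊕1⊕1⊕1⊕0⊕1⊕1⊕1⊕0⊕1⊕1⊕1 = 0
p8 = XOR of data positions {9,10,11,12,13,14,15,24,25,26,27,28,29,30,31} = 0⊕0⊕1⊕1⊕1⊕1⊕1⊕0⊕1⊕0⊕0⊕0⊕1⊕1⊕1 = 1
p16 = XOR of data positions {17,18,19,20,21,22,23,24,25,26,27,28,29,30,31} = 1⊕0⊕0⊕0⊕1⊕1⊕1⊕0⊕1⊕0⊕0⊕0⊕1⊕1⊕1 = 0
Parity bits p1,p2,p4,p8,p16 = 00010

00010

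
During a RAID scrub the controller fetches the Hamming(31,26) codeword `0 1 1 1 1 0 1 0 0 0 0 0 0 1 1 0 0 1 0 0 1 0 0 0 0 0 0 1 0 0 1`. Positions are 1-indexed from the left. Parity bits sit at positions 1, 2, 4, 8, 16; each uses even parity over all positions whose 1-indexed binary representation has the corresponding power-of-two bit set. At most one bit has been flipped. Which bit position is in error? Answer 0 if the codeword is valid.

2

s1: b1⊕b3⊕b5⊕b7⊕b9⊕b11⊕b13⊕b15⊕b17⊕b19⊕b21⊕b23⊕b25⊕b27⊕b29⊕b31 = 0⊕1⊕1⊕1⊕0⊕0⊕0⊕1⊕0⊕0⊕1⊕0⊕0⊕0⊕0⊕1 = 0
s2: b2⊕b3⊕b6⊕b7⊕b10⊕b11⊕b14⊕b15⊕b18⊕b19⊕b22⊕b23⊕b26⊕b27⊕b30⊕b31 = 1⊕1⊕0⊕1⊕0⊕0⊕1⊕1⊕1⊕0⊕0⊕0⊕0⊕0⊕0⊕1 = 1
s4: b4⊕b5⊕b6⊕b7⊕b12⊕b13⊕b14⊕b15⊕b20⊕b21⊕b22⊕b23⊕b28⊕b29⊕b30⊕b31 = 1⊕1⊕0⊕1⊕0⊕0⊕1⊕1⊕0⊕1⊕0⊕0⊕1⊕0⊕0⊕1 = 0
s8: b8⊕b9⊕b10⊕b11⊕b12⊕b13⊕b14⊕b15⊕b24⊕b25⊕b26⊕b27⊕b28⊕b29⊕b30⊕b31 = 0⊕0⊕0⊕0⊕0⊕0⊕1⊕1⊕0⊕0⊕0⊕0⊕1⊕0⊕0⊕1 = 0
s16: b16⊕b17⊕b18⊕b19⊕b20⊕b21⊕b22⊕b23⊕b24⊕b25⊕b26⊕b27⊕b28⊕b29⊕b30⊕b31 = 0⊕0⊕1⊕0⊕0⊕1⊕0⊕0⊕0⊕0⊕0⊕0⊕1⊕0⊕0⊕1 = 0
Syndrome (s16...s1) = 00010 → position 2.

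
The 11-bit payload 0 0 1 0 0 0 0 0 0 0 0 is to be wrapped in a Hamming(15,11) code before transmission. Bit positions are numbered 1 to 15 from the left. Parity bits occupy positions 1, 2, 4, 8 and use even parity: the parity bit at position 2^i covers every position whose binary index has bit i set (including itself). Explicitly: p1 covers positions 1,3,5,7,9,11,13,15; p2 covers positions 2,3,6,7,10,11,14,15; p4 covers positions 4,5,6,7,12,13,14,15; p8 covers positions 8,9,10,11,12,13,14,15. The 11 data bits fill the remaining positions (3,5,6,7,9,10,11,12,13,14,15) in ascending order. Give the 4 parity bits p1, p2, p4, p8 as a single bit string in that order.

0110

Place data bits at non-power-of-two positions: b3=0, b5=0, b6=1, b7=0, b9=0, b10=0, b11=0, b12=0, b13=0, b14=0, b15=0.
p1 = XOR of data positions {3,5,7,9,11,13,15} = 0⊕0⊕0⊕0⊕0⊕0⊕0 = 0
p2 = XOR of data positions {3,6,7,10,11,14,15} = 0⊕1⊕0⊕0⊕0⊕0⊕0 = 1
p4 = XOR of data positions {5,6,7,12,13,14,15} = 0⊕1⊕0⊕0⊕0⊕0⊕0 = 1
p8 = XOR of data positions {9,10,11,12,13,14,15} = 0⊕0⊕0⊕0⊕0⊕0⊕0 = 0
Parity bits p1,p2,p4,p8 = 0110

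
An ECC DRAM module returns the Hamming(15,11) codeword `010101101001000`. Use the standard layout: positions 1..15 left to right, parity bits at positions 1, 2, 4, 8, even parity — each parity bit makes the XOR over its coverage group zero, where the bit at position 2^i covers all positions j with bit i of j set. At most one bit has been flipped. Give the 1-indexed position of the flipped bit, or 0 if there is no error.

2

s1: b1⊕b3⊕b5⊕b7⊕b9⊕b11⊕b13⊕b15 = 0⊕0⊕0⊕1⊕1⊕0⊕0⊕0 = 0
s2: b2⊕b3⊕b6⊕b7⊕b10⊕b11⊕b14⊕b15 = 1⊕0⊕1⊕1⊕0⊕0⊕0⊕0 = 1
s4: b4⊕b5⊕b6⊕b7⊕b12⊕b13⊕b14⊕b15 = 1⊕0⊕1⊕1⊕1⊕0⊕0⊕0 = 0
s8: b8⊕b9⊕b10⊕b11⊕b12⊕b13⊕b14⊕b15 = 0⊕1⊕0⊕0⊕1⊕0⊕0⊕0 = 0
Syndrome (s8...s1) = 0010 → position 2.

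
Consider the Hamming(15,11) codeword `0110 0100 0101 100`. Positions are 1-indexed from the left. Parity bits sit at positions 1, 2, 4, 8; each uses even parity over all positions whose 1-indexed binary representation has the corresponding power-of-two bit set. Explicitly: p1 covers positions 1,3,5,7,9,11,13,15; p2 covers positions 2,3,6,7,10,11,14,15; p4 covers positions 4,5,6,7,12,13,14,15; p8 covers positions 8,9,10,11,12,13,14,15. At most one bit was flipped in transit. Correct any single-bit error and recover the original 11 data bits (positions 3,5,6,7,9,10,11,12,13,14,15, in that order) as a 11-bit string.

s1: b1⊕b3⊕b5⊕b7⊕b9⊕b11⊕b13⊕b15 = 0⊕1⊕0⊕0⊕0⊕0⊕1⊕0 = 0
s2: b2⊕b3⊕b6⊕b7⊕b10⊕b11⊕b14⊕b15 = 1⊕1⊕1⊕0⊕1⊕0⊕0⊕0 = 0
s4: b4⊕b5⊕b6⊕b7⊕b12⊕b13⊕b14⊕b15 = 0⊕0⊕1⊕0⊕1⊕1⊕0⊕0 = 1
s8: b8⊕b9⊕b10⊕b11⊕b12⊕b13⊕b14⊕b15 = 0⊕0⊕1⊕0⊕1⊕1⊕0⊕0 = 1
Syndrome (s8...s1) = 1100 → position 12.
Flip bit 12: corrected codeword = 011001000100100
Data bits at positions 3,5,6,7,9,10,11,12,13,14,15: 10100100100

10100100100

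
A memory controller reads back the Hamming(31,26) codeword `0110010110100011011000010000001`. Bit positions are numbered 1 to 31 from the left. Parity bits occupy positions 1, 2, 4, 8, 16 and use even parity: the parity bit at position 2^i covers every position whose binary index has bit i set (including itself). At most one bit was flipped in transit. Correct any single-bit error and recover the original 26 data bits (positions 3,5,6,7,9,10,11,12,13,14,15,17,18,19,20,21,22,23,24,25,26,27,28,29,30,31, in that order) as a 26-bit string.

10101010001011100010000001

s1: b1⊕b3⊕b5⊕b7⊕b9⊕b11⊕b13⊕b15⊕b17⊕b19⊕b21⊕b23⊕b25⊕b27⊕b29⊕b31 = 0⊕1⊕0⊕0⊕1⊕1⊕0⊕1⊕0⊕1⊕0⊕0⊕0⊕0⊕0⊕1 = 0
s2: b2⊕b3⊕b6⊕b7⊕b10⊕b11⊕b14⊕b15⊕b18⊕b19⊕b22⊕b23⊕b26⊕b27⊕b30⊕b31 = 1⊕1⊕1⊕0⊕0⊕1⊕0⊕1⊕1⊕1⊕0⊕0⊕0⊕0⊕0⊕1 = 0
s4: b4⊕b5⊕b6⊕b7⊕b12⊕b13⊕b14⊕b15⊕b20⊕b21⊕b22⊕b23⊕b28⊕b29⊕b30⊕b31 = 0⊕0⊕1⊕0⊕0⊕0⊕0⊕1⊕0⊕0⊕0⊕0⊕0⊕0⊕0⊕1 = 1
s8: b8⊕b9⊕b10⊕b11⊕b12⊕b13⊕b14⊕b15⊕b24⊕b25⊕b26⊕b27⊕b28⊕b29⊕b30⊕b31 = 1⊕1⊕0⊕1⊕0⊕0⊕0⊕1⊕1⊕0⊕0⊕0⊕0⊕0⊕0⊕1 = 0
s16: b16⊕b17⊕b18⊕b19⊕b20⊕b21⊕b22⊕b23⊕b24⊕b25⊕b26⊕b27⊕b28⊕b29⊕b30⊕b31 = 1⊕0⊕1⊕1⊕0⊕0⊕0⊕0⊕1⊕0⊕0⊕0⊕0⊕0⊕0⊕1 = 1
Syndrome (s16...s1) = 10100 → position 20.
Flip bit 20: corrected codeword = 0110010110100011011100010000001
Data bits at positions 3,5,6,7,9,10,11,12,13,14,15,17,18,19,20,21,22,23,24,25,26,27,28,29,30,31: 10101010001011100010000001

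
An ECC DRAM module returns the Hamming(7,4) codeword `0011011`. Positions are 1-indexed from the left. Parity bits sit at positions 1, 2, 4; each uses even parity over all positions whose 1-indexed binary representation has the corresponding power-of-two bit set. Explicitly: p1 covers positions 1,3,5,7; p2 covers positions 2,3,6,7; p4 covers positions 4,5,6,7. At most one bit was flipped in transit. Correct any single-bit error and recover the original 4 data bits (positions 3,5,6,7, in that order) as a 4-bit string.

s1: b1⊕b3⊕b5⊕b7 = 0⊕1⊕0⊕1 = 0
s2: b2⊕b3⊕b6⊕b7 = 0⊕1⊕1⊕1 = 1
s4: b4⊕b5⊕b6⊕b7 = 1⊕0⊕1⊕1 = 1
Syndrome (s4...s1) = 110 → position 6.
Flip bit 6: corrected codeword = 0011001
Data bits at positions 3,5,6,7: 1001

1001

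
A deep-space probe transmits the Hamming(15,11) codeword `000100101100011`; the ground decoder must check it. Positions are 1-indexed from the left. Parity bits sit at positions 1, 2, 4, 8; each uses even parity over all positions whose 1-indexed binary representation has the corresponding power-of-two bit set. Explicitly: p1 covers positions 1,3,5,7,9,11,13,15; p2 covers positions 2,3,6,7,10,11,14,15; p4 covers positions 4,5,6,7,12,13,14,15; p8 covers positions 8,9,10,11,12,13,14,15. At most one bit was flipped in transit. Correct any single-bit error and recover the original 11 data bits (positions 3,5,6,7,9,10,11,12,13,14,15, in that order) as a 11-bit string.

s1: b1⊕b3⊕b5⊕b7⊕b9⊕b11⊕b13⊕b15 = 0⊕0⊕0⊕1⊕1⊕0⊕0⊕1 = 1
s2: b2⊕b3⊕b6⊕b7⊕b10⊕b11⊕b14⊕b15 = 0⊕0⊕0⊕1⊕1⊕0⊕1⊕1 = 0
s4: b4⊕b5⊕b6⊕b7⊕b12⊕b13⊕b14⊕b15 = 1⊕0⊕0⊕1⊕0⊕0⊕1⊕1 = 0
s8: b8⊕b9⊕b10⊕b11⊕b12⊕b13⊕b14⊕b15 = 0⊕1⊕1⊕0⊕0⊕0⊕1⊕1 = 0
Syndrome (s8...s1) = 0001 → position 1.
Flip bit 1: corrected codeword = 100100101100011
Data bits at positions 3,5,6,7,9,10,11,12,13,14,15: 00011100011

00011100011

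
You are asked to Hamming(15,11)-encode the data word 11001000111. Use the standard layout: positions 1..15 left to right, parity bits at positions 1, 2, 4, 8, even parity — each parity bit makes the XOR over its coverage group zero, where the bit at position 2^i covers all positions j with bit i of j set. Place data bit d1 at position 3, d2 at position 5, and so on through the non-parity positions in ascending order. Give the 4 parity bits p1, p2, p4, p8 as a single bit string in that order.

1100

Place data bits at non-power-of-two positions: b3=1, b5=1, b6=0, b7=0, b9=1, b10=0, b11=0, b12=0, b13=1, b14=1, b15=1.
p1 = XOR of data positions {3,5,7,9,11,13,15} = 1⊕1⊕0⊕1⊕0⊕1⊕1 = 1
p2 = XOR of data positions {3,6,7,10,11,14,15} = 1⊕0⊕0⊕0⊕0⊕1⊕1 = 1
p4 = XOR of data positions {5,6,7,12,13,14,15} = 1⊕0⊕0⊕0⊕1⊕1⊕1 = 0
p8 = XOR of data positions {9,10,11,12,13,14,15} = 1⊕0⊕0⊕0⊕1⊕1⊕1 = 0
Parity bits p1,p2,p4,p8 = 1100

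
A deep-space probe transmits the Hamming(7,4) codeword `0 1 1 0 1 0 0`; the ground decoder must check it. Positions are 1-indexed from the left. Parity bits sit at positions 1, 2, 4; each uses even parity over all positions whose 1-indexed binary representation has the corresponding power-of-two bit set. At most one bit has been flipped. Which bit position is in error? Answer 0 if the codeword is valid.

s1: b1⊕b3⊕b5⊕b7 = 0⊕1⊕1⊕0 = 0
s2: b2⊕b3⊕b6⊕b7 = 1⊕1⊕0⊕0 = 0
s4: b4⊕b5⊕b6⊕b7 = 0⊕1⊕0⊕0 = 1
Syndrome (s4...s1) = 100 → position 4.

4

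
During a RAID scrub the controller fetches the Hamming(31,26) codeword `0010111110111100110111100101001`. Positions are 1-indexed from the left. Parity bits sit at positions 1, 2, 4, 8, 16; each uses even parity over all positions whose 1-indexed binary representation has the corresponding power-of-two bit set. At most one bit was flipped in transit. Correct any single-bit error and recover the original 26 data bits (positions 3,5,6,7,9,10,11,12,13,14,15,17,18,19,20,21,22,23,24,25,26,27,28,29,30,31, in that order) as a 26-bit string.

11111011110110111110101001

s1: b1⊕b3⊕b5⊕b7⊕b9⊕b11⊕b13⊕b15⊕b17⊕b19⊕b21⊕b23⊕b25⊕b27⊕b29⊕b31 = 0⊕1⊕1⊕1⊕1⊕1⊕1⊕0⊕1⊕0⊕1⊕1⊕0⊕0⊕0⊕1 = 0
s2: b2⊕b3⊕b6⊕b7⊕b10⊕b11⊕b14⊕b15⊕b18⊕b19⊕b22⊕b23⊕b26⊕b27⊕b30⊕b31 = 0⊕1⊕1⊕1⊕0⊕1⊕1⊕0⊕1⊕0⊕1⊕1⊕1⊕0⊕0⊕1 = 0
s4: b4⊕b5⊕b6⊕b7⊕b12⊕b13⊕b14⊕b15⊕b20⊕b21⊕b22⊕b23⊕b28⊕b29⊕b30⊕b31 = 0⊕1⊕1⊕1⊕1⊕1⊕1⊕0⊕1⊕1⊕1⊕1⊕1⊕0⊕0⊕1 = 0
s8: b8⊕b9⊕b10⊕b11⊕b12⊕b13⊕b14⊕b15⊕b24⊕b25⊕b26⊕b27⊕b28⊕b29⊕b30⊕b31 = 1⊕1⊕0⊕1⊕1⊕1⊕1⊕0⊕0⊕0⊕1⊕0⊕1⊕0⊕0⊕1 = 1
s16: b16⊕b17⊕b18⊕b19⊕b20⊕b21⊕b22⊕b23⊕b24⊕b25⊕b26⊕b27⊕b28⊕b29⊕b30⊕b31 = 0⊕1⊕1⊕0⊕1⊕1⊕1⊕1⊕0⊕0⊕1⊕0⊕1⊕0⊕0⊕1 = 1
Syndrome (s16...s1) = 11000 → position 24.
Flip bit 24: corrected codeword = 0010111110111100110111110101001
Data bits at positions 3,5,6,7,9,10,11,12,13,14,15,17,18,19,20,21,22,23,24,25,26,27,28,29,30,31: 11111011110110111110101001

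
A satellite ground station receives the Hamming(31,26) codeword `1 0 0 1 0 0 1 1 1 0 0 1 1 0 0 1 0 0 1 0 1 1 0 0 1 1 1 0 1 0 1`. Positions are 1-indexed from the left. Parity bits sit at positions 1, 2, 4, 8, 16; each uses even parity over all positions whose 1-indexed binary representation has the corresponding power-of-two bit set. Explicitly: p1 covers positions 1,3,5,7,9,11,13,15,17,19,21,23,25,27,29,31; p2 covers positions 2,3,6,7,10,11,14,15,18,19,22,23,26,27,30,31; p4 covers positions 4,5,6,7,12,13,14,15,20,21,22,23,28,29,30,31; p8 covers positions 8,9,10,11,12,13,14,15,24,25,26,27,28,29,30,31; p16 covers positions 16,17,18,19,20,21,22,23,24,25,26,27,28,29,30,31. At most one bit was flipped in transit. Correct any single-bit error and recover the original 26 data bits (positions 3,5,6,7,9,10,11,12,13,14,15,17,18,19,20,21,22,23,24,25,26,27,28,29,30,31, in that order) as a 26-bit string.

s1: b1⊕b3⊕b5⊕b7⊕b9⊕b11⊕b13⊕b15⊕b17⊕b19⊕b21⊕b23⊕b25⊕b27⊕b29⊕b31 = 1⊕0⊕0⊕1⊕1⊕0⊕1⊕0⊕0⊕1⊕1⊕0⊕1⊕1⊕1⊕1 = 0
s2: b2⊕b3⊕b6⊕b7⊕b10⊕b11⊕b14⊕b15⊕b18⊕b19⊕b22⊕b23⊕b26⊕b27⊕b30⊕b31 = 0⊕0⊕0⊕1⊕0⊕0⊕0⊕0⊕0⊕1⊕1⊕0⊕1⊕1⊕0⊕1 = 0
s4: b4⊕b5⊕b6⊕b7⊕b12⊕b13⊕b14⊕b15⊕b20⊕b21⊕b22⊕b23⊕b28⊕b29⊕b30⊕b31 = 1⊕0⊕0⊕1⊕1⊕1⊕0⊕0⊕0⊕1⊕1⊕0⊕0⊕1⊕0⊕1 = 0
s8: b8⊕b9⊕b10⊕b11⊕b12⊕b13⊕b14⊕b15⊕b24⊕b25⊕b26⊕b27⊕b28⊕b29⊕b30⊕b31 = 1⊕1⊕0⊕0⊕1⊕1⊕0⊕0⊕0⊕1⊕1⊕1⊕0⊕1⊕0⊕1 = 1
s16: b16⊕b17⊕b18⊕b19⊕b20⊕b21⊕b22⊕b23⊕b24⊕b25⊕b26⊕b27⊕b28⊕b29⊕b30⊕b31 = 1⊕0⊕0⊕1⊕0⊕1⊕1⊕0⊕0⊕1⊕1⊕1⊕0⊕1⊕0⊕1 = 1
Syndrome (s16...s1) = 11000 → position 24.
Flip bit 24: corrected codeword = 1001001110011001001011011110101
Data bits at positions 3,5,6,7,9,10,11,12,13,14,15,17,18,19,20,21,22,23,24,25,26,27,28,29,30,31: 00011001100001011011110101

00011001100001011011110101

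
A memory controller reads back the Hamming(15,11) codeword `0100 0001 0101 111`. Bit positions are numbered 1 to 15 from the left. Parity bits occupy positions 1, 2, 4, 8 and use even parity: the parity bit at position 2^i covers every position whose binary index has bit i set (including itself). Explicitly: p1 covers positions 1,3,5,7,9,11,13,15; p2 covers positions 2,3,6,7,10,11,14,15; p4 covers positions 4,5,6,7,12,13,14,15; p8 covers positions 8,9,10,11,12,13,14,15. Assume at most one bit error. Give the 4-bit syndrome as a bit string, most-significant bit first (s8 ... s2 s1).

s1: b1⊕b3⊕b5⊕b7⊕b9⊕b11⊕b13⊕b15 = 0⊕0⊕0⊕0⊕0⊕0⊕1⊕1 = 0
s2: b2⊕b3⊕b6⊕b7⊕b10⊕b11⊕b14⊕b15 = 1⊕0⊕0⊕0⊕1⊕0⊕1⊕1 = 0
s4: b4⊕b5⊕b6⊕b7⊕b12⊕b13⊕b14⊕b15 = 0⊕0⊕0⊕0⊕1⊕1⊕1⊕1 = 0
s8: b8⊕b9⊕b10⊕b11⊕b12⊕b13⊕b14⊕b15 = 1⊕0⊕1⊕0⊕1⊕1⊕1⊕1 = 0
Syndrome (s8...s1) = 0000 → position 0 (no error).

0000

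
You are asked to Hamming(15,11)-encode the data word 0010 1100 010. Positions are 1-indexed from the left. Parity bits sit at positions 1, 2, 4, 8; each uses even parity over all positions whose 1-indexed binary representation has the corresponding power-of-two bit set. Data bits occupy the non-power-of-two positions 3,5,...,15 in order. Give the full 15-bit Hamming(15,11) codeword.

Place data bits at non-power-of-two positions: b3=0, b5=0, b6=1, b7=0, b9=1, b10=1, b11=0, b12=0, b13=0, b14=1, b15=0.
p1 = XOR of data positions {3,5,7,9,11,13,15} = 0⊕0⊕0⊕1⊕0⊕0⊕0 = 1
p2 = XOR of data positions {3,6,7,10,11,14,15} = 0⊕1⊕0⊕1⊕0⊕1⊕0 = 1
p4 = XOR of data positions {5,6,7,12,13,14,15} = 0⊕1⊕0⊕0⊕0⊕1⊕0 = 0
p8 = XOR of data positions {9,10,11,12,13,14,15} = 1⊕1⊕0⊕0⊕0⊕1⊕0 = 1
Codeword b1..b15 = 110001011100010

110001011100010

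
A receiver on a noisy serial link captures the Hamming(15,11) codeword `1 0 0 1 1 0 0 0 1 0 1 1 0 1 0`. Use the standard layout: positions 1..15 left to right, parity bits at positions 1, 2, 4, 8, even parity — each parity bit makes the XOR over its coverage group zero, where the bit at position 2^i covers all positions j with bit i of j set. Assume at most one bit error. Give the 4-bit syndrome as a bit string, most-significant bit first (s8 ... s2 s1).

0000

s1: b1⊕b3⊕b5⊕b7⊕b9⊕b11⊕b13⊕b15 = 1⊕0⊕1⊕0⊕1⊕1⊕0⊕0 = 0
s2: b2⊕b3⊕b6⊕b7⊕b10⊕b11⊕b14⊕b15 = 0⊕0⊕0⊕0⊕0⊕1⊕1⊕0 = 0
s4: b4⊕b5⊕b6⊕b7⊕b12⊕b13⊕b14⊕b15 = 1⊕1⊕0⊕0⊕1⊕0⊕1⊕0 = 0
s8: b8⊕b9⊕b10⊕b11⊕b12⊕b13⊕b14⊕b15 = 0⊕1⊕0⊕1⊕1⊕0⊕1⊕0 = 0
Syndrome (s8...s1) = 0000 → position 0 (no error).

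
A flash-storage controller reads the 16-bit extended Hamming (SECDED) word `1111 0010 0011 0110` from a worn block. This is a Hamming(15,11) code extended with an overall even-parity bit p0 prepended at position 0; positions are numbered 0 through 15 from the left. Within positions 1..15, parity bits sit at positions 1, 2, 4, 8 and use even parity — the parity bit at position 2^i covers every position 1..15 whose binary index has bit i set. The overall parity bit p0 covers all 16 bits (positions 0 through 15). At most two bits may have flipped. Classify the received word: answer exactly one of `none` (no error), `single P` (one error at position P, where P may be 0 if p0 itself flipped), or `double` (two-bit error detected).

s1: b1⊕b3⊕b5⊕b7⊕b9⊕b11⊕b13⊕b15 = 1⊕1⊕0⊕0⊕0⊕1⊕1⊕0 = 0
s2: b2⊕b3⊕b6⊕b7⊕b10⊕b11⊕b14⊕b15 = 1⊕1⊕1⊕0⊕1⊕1⊕1⊕0 = 0
s4: b4⊕b5⊕b6⊕b7⊕b12⊕b13⊕b14⊕b15 = 0⊕0⊕1⊕0⊕0⊕1⊕1⊕0 = 1
s8: b8⊕b9⊕b10⊕b11⊕b12⊕b13⊕b14⊕b15 = 0⊕0⊕1⊕1⊕0⊕1⊕1⊕0 = 0
Syndrome (s8...s1) = 0100 → position 4.
Overall parity (XOR of all 16 bits, including p0): 1⊕1⊕1⊕1⊕0⊕0⊕1⊕0⊕0⊕0⊕1⊕1⊕0⊕1⊕1⊕0 = 1
Overall=1, syndrome position=4 → single-bit error at position 4.

single 4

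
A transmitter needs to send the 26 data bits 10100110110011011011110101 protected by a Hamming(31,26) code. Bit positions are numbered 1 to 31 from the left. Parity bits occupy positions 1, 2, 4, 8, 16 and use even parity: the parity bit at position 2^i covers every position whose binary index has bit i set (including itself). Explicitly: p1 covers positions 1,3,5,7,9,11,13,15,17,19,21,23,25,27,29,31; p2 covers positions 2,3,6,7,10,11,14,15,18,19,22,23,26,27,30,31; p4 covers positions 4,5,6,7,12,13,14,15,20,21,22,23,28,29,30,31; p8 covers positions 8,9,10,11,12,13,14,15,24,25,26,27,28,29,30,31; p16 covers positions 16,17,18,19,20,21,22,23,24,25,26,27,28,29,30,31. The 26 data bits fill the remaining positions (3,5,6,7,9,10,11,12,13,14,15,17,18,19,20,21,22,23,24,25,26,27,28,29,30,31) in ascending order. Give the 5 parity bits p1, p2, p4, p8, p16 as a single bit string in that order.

11100

Place data bits at non-power-of-two positions: b3=1, b5=0, b6=1, b7=0, b9=0, b10=1, b11=1, b12=0, b13=1, b14=1, b15=0, b17=0, b18=1, b19=1, b20=0, b21=1, b22=1, b23=0, b24=1, b25=1, b26=1, b27=1, b28=0, b29=1, b30=0, b31=1.
p1 = XOR of data positions {3,5,7,9,11,13,15,17,19,21,23,25,27,29,31} = 1⊕0⊕0⊕0⊕1⊕1⊕0⊕0⊕1⊕1⊕0⊕1⊕1⊕1⊕1 = 1
p2 = XOR of data positions {3,6,7,10,11,14,15,18,19,22,23,26,27,30,31} = 1⊕1⊕0⊕1⊕1⊕1⊕0⊕1⊕1⊕1⊕0⊕1⊕1⊕0⊕1 = 1
p4 = XOR of data positions {5,6,7,12,13,14,15,20,21,22,23,28,29,30,31} = 0⊕1⊕0⊕0⊕1⊕1⊕0⊕0⊕1⊕1⊕0⊕0⊕1⊕0⊕1 = 1
p8 = XOR of data positions {9,10,11,12,13,14,15,24,25,26,27,28,29,30,31} = 0⊕1⊕1⊕0⊕1⊕1⊕0⊕1⊕1⊕1⊕1⊕0⊕1⊕0⊕1 = 0
p16 = XOR of data positions {17,18,19,20,21,22,23,24,25,26,27,28,29,30,31} = 0⊕1⊕1⊕0⊕1⊕1⊕0⊕1⊕1⊕1⊕1⊕0⊕1⊕0⊕1 = 0
Parity bits p1,p2,p4,p8,p16 = 11100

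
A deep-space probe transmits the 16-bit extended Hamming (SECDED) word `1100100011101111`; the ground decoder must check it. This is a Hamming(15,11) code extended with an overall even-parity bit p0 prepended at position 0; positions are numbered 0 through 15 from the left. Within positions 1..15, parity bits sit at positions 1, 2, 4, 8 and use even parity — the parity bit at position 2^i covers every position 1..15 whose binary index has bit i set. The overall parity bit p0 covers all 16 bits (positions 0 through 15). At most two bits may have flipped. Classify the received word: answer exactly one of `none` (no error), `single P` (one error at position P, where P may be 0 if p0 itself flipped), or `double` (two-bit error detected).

s1: b1⊕b3⊕b5⊕b7⊕b9⊕b11⊕b13⊕b15 = 1⊕0⊕0⊕0⊕1⊕0⊕1⊕1 = 0
s2: b2⊕b3⊕b6⊕b7⊕b10⊕b11⊕b14⊕b15 = 0⊕0⊕0⊕0⊕1⊕0⊕1⊕1 = 1
s4: b4⊕b5⊕b6⊕b7⊕b12⊕b13⊕b14⊕b15 = 1⊕0⊕0⊕0⊕1⊕1⊕1⊕1 = 1
s8: b8⊕b9⊕b10⊕b11⊕b12⊕b13⊕b14⊕b15 = 1⊕1⊕1⊕0⊕1⊕1⊕1⊕1 = 1
Syndrome (s8...s1) = 1110 → position 14.
Overall parity (XOR of all 16 bits, including p0): 1⊕1⊕0⊕0⊕1⊕0⊕0⊕0⊕1⊕1⊕1⊕0⊕1⊕1⊕1⊕1 = 0
Overall=0, syndrome position=14 → double-bit error detected (uncorrectable).

double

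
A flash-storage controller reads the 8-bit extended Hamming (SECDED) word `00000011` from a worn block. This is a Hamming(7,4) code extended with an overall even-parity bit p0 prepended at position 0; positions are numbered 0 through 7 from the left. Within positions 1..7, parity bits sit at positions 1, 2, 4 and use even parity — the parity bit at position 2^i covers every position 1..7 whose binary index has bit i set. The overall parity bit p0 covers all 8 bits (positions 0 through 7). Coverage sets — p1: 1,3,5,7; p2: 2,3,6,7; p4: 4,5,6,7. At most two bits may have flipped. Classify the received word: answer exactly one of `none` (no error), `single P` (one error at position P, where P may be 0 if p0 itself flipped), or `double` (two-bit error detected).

s1: b1⊕b3⊕b5⊕b7 = 0⊕0⊕0⊕1 = 1
s2: b2⊕b3⊕b6⊕b7 = 0⊕0⊕1⊕1 = 0
s4: b4⊕b5⊕b6⊕b7 = 0⊕0⊕1⊕1 = 0
Syndrome (s4...s1) = 001 → position 1.
Overall parity (XOR of all 8 bits, including p0): 0⊕0⊕0⊕0⊕0⊕0⊕1⊕1 = 0
Overall=0, syndrome position=1 → double-bit error detected (uncorrectable).

double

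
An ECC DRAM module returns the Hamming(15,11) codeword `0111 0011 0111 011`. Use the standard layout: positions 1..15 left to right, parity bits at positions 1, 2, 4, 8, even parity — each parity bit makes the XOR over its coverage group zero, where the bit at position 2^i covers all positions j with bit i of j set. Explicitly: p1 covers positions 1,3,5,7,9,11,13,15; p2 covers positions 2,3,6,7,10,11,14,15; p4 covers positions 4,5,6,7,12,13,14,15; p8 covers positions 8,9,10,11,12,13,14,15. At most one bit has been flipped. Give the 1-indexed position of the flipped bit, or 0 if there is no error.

s1: b1⊕b3⊕b5⊕b7⊕b9⊕b11⊕b13⊕b15 = 0⊕1⊕0⊕1⊕0⊕1⊕0⊕1 = 0
s2: b2⊕b3⊕b6⊕b7⊕b10⊕b11⊕b14⊕b15 = 1⊕1⊕0⊕1⊕1⊕1⊕1⊕1 = 1
s4: b4⊕b5⊕b6⊕b7⊕b12⊕b13⊕b14⊕b15 = 1⊕0⊕0⊕1⊕1⊕0⊕1⊕1 = 1
s8: b8⊕b9⊕b10⊕b11⊕b12⊕b13⊕b14⊕b15 = 1⊕0⊕1⊕1⊕1⊕0⊕1⊕1 = 0
Syndrome (s8...s1) = 0110 → position 6.

6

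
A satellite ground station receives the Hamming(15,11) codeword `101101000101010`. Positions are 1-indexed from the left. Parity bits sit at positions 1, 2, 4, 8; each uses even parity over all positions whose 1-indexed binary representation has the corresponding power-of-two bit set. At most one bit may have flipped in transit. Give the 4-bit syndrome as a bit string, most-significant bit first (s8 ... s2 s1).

s1: b1⊕b3⊕b5⊕b7⊕b9⊕b11⊕b13⊕b15 = 1⊕1⊕0⊕0⊕0⊕0⊕0⊕0 = 0
s2: b2⊕b3⊕b6⊕b7⊕b10⊕b11⊕b14⊕b15 = 0⊕1⊕1⊕0⊕1⊕0⊕1⊕0 = 0
s4: b4⊕b5⊕b6⊕b7⊕b12⊕b13⊕b14⊕b15 = 1⊕0⊕1⊕0⊕1⊕0⊕1⊕0 = 0
s8: b8⊕b9⊕b10⊕b11⊕b12⊕b13⊕b14⊕b15 = 0⊕0⊕1⊕0⊕1⊕0⊕1⊕0 = 1
Syndrome (s8...s1) = 1000 → position 8.

1000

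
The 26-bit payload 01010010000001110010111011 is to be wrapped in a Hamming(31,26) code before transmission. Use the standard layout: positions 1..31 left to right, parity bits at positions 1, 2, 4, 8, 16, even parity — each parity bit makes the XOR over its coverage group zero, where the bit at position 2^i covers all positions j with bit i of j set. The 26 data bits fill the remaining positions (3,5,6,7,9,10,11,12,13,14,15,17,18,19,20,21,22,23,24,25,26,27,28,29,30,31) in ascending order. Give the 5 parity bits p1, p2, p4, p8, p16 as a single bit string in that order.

11111

Place data bits at non-power-of-two positions: b3=0, b5=1, b6=0, b7=1, b9=0, b10=0, b11=1, b12=0, b13=0, b14=0, b15=0, b17=0, b18=0, b19=1, b20=1, b21=1, b22=0, b23=0, b24=1, b25=0, b26=1, b27=1, b28=1, b29=0, b30=1, b31=1.
p1 = XOR of data positions {3,5,7,9,11,13,15,17,19,21,23,25,27,29,31} = 0⊕1⊕1⊕0⊕1⊕0⊕0⊕0⊕1⊕1⊕0⊕0⊕1⊕0⊕1 = 1
p2 = XOR of data positions {3,6,7,10,11,14,15,18,19,22,23,26,27,30,31} = 0⊕0⊕1⊕0⊕1⊕0⊕0⊕0⊕1⊕0⊕0⊕1⊕1⊕1⊕1 = 1
p4 = XOR of data positions {5,6,7,12,13,14,15,20,21,22,23,28,29,30,31} = 1⊕0⊕1⊕0⊕0⊕0⊕0⊕1⊕1⊕0⊕0⊕1⊕0⊕1⊕1 = 1
p8 = XOR of data positions {9,10,11,12,13,14,15,24,25,26,27,28,29,30,31} = 0⊕0⊕1⊕0⊕0⊕0⊕0⊕1⊕0⊕1⊕1⊕1⊕0⊕1⊕1 = 1
p16 = XOR of data positions {17,18,19,20,21,22,23,24,25,26,27,28,29,30,31} = 0⊕0⊕1⊕1⊕1⊕0⊕0⊕1⊕0⊕1⊕1⊕1⊕0⊕1⊕1 = 1
Parity bits p1,p2,p4,p8,p16 = 11111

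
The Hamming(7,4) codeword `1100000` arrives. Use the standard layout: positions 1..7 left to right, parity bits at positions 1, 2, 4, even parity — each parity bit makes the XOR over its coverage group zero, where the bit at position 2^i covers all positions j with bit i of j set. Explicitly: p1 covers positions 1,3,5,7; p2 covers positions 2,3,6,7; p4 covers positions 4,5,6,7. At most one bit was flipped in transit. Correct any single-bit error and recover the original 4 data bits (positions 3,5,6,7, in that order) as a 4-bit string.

1000

s1: b1⊕b3⊕b5⊕b7 = 1⊕0⊕0⊕0 = 1
s2: b2⊕b3⊕b6⊕b7 = 1⊕0⊕0⊕0 = 1
s4: b4⊕b5⊕b6⊕b7 = 0⊕0⊕0⊕0 = 0
Syndrome (s4...s1) = 011 → position 3.
Flip bit 3: corrected codeword = 1110000
Data bits at positions 3,5,6,7: 1000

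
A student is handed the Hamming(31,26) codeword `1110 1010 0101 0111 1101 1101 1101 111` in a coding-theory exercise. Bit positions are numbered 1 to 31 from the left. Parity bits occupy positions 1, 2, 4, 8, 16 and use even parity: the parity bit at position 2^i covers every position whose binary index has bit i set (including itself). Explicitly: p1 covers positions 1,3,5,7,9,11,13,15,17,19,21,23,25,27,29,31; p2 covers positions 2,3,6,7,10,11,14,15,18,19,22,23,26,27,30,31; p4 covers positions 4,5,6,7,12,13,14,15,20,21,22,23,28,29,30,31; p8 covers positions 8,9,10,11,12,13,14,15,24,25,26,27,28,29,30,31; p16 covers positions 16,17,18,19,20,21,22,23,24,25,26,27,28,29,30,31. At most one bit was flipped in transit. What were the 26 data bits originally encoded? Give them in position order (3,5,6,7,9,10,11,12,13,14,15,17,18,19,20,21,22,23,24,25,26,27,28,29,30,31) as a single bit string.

s1: b1⊕b3⊕b5⊕b7⊕b9⊕b11⊕b13⊕b15⊕b17⊕b19⊕b21⊕b23⊕b25⊕b27⊕b29⊕b31 = 1⊕1⊕1⊕1⊕0⊕0⊕0⊕1⊕1⊕0⊕1⊕0⊕1⊕0⊕1⊕1 = 0
s2: b2⊕b3⊕b6⊕b7⊕b10⊕b11⊕b14⊕b15⊕b18⊕b19⊕b22⊕b23⊕b26⊕b27⊕b30⊕b31 = 1⊕1⊕0⊕1⊕1⊕0⊕1⊕1⊕1⊕0⊕1⊕0⊕1⊕0⊕1⊕1 = 1
s4: b4⊕b5⊕b6⊕b7⊕b12⊕b13⊕b14⊕b15⊕b20⊕b21⊕b22⊕b23⊕b28⊕b29⊕b30⊕b31 = 0⊕1⊕0⊕1⊕1⊕0⊕1⊕1⊕1⊕1⊕1⊕0⊕1⊕1⊕1⊕1 = 0
s8: b8⊕b9⊕b10⊕b11⊕b12⊕b13⊕b14⊕b15⊕b24⊕b25⊕b26⊕b27⊕b28⊕b29⊕b30⊕b31 = 0⊕0⊕1⊕0⊕1⊕0⊕1⊕1⊕1⊕1⊕1⊕0⊕1⊕1⊕1⊕1 = 1
s16: b16⊕b17⊕b18⊕b19⊕b20⊕b21⊕b22⊕b23⊕b24⊕b25⊕b26⊕b27⊕b28⊕b29⊕b30⊕b31 = 1⊕1⊕1⊕0⊕1⊕1⊕1⊕0⊕1⊕1⊕1⊕0⊕1⊕1⊕1⊕1 = 1
Syndrome (s16...s1) = 11010 → position 26.
Flip bit 26: corrected codeword = 1110101001010111110111011001111
Data bits at positions 3,5,6,7,9,10,11,12,13,14,15,17,18,19,20,21,22,23,24,25,26,27,28,29,30,31: 11010101011110111011001111

11010101011110111011001111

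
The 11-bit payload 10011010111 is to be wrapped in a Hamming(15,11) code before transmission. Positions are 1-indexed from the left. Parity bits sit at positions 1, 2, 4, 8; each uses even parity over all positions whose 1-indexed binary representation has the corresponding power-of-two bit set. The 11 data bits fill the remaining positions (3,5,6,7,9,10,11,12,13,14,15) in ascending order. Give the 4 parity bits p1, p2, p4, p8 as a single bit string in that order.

Place data bits at non-power-of-two positions: b3=1, b5=0, b6=0, b7=1, b9=1, b10=0, b11=1, b12=0, b13=1, b14=1, b15=1.
p1 = XOR of data positions {3,5,7,9,11,13,15} = 1⊕0⊕1⊕1⊕1⊕1⊕1 = 0
p2 = XOR of data positions {3,6,7,10,11,14,15} = 1⊕0⊕1⊕0⊕1⊕1⊕1 = 1
p4 = XOR of data positions {5,6,7,12,13,14,15} = 0⊕0⊕1⊕0⊕1⊕1⊕1 = 0
p8 = XOR of data positions {9,10,11,12,13,14,15} = 1⊕0⊕1⊕0⊕1⊕1⊕1 = 1
Parity bits p1,p2,p4,p8 = 0101

0101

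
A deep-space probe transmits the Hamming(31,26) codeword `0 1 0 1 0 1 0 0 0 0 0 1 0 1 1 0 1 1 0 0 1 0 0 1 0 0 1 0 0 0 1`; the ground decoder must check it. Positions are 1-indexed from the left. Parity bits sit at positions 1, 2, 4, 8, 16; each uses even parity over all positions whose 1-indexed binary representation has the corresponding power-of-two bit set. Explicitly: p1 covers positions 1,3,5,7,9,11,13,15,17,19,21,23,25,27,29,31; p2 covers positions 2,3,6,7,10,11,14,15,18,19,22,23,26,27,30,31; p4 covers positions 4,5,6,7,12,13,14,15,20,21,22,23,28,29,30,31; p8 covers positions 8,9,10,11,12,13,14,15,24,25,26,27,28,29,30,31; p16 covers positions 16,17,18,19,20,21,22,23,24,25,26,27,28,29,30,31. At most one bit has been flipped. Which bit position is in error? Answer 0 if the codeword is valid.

s1: b1⊕b3⊕b5⊕b7⊕b9⊕b11⊕b13⊕b15⊕b17⊕b19⊕b21⊕b23⊕b25⊕b27⊕b29⊕b31 = 0⊕0⊕0⊕0⊕0⊕0⊕0⊕1⊕1⊕0⊕1⊕0⊕0⊕1⊕0⊕1 = 1
s2: b2⊕b3⊕b6⊕b7⊕b10⊕b11⊕b14⊕b15⊕b18⊕b19⊕b22⊕b23⊕b26⊕b27⊕b30⊕b31 = 1⊕0⊕1⊕0⊕0⊕0⊕1⊕1⊕1⊕0⊕0⊕0⊕0⊕1⊕0⊕1 = 1
s4: b4⊕b5⊕b6⊕b7⊕b12⊕b13⊕b14⊕b15⊕b20⊕b21⊕b22⊕b23⊕b28⊕b29⊕b30⊕b31 = 1⊕0⊕1⊕0⊕1⊕0⊕1⊕1⊕0⊕1⊕0⊕0⊕0⊕0⊕0⊕1 = 1
s8: b8⊕b9⊕b10⊕b11⊕b12⊕b13⊕b14⊕b15⊕b24⊕b25⊕b26⊕b27⊕b28⊕b29⊕b30⊕b31 = 0⊕0⊕0⊕0⊕1⊕0⊕1⊕1⊕1⊕0⊕0⊕1⊕0⊕0⊕0⊕1 = 0
s16: b16⊕b17⊕b18⊕b19⊕b20⊕b21⊕b22⊕b23⊕b24⊕b25⊕b26⊕b27⊕b28⊕b29⊕b30⊕b31 = 0⊕1⊕1⊕0⊕0⊕1⊕0⊕0⊕1⊕0⊕0⊕1⊕0⊕0⊕0⊕1 = 0
Syndrome (s16...s1) = 00111 → position 7.

7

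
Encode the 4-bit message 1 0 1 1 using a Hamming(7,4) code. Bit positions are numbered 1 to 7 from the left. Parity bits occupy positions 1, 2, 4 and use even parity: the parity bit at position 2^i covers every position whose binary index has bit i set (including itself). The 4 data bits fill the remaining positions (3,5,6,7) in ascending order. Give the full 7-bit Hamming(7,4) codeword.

Place data bits at non-power-of-two positions: b3=1, b5=0, b6=1, b7=1.
p1 = XOR of data positions {3,5,7} = 1⊕0⊕1 = 0
p2 = XOR of data positions {3,6,7} = 1⊕1⊕1 = 1
p4 = XOR of data positions {5,6,7} = 0⊕1⊕1 = 0
Codeword b1..b7 = 0110011

0110011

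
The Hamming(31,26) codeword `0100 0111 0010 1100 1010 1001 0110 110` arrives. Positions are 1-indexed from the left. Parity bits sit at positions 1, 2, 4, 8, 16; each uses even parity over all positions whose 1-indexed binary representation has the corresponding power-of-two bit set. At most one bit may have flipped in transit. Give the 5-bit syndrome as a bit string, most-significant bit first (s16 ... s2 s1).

s1: b1⊕b3⊕b5⊕b7⊕b9⊕b11⊕b13⊕b15⊕b17⊕b19⊕b21⊕b23⊕b25⊕b27⊕b29⊕b31 = 0⊕0⊕0⊕1⊕0⊕1⊕1⊕0⊕1⊕1⊕1⊕0⊕0⊕1⊕1⊕0 = 0
s2: b2⊕b3⊕b6⊕b7⊕b10⊕b11⊕b14⊕b15⊕b18⊕b19⊕b22⊕b23⊕b26⊕b27⊕b30⊕b31 = 1⊕0⊕1⊕1⊕0⊕1⊕1⊕0⊕0⊕1⊕0⊕0⊕1⊕1⊕1⊕0 = 1
s4: b4⊕b5⊕b6⊕b7⊕b12⊕b13⊕b14⊕b15⊕b20⊕b21⊕b22⊕b23⊕b28⊕b29⊕b30⊕b31 = 0⊕0⊕1⊕1⊕0⊕1⊕1⊕0⊕0⊕1⊕0⊕0⊕0⊕1⊕1⊕0 = 1
s8: b8⊕b9⊕b10⊕b11⊕b12⊕b13⊕b14⊕b15⊕b24⊕b25⊕b26⊕b27⊕b28⊕b29⊕b30⊕b31 = 1⊕0⊕0⊕1⊕0⊕1⊕1⊕0⊕1⊕0⊕1⊕1⊕0⊕1⊕1⊕0 = 1
s16: b16⊕b17⊕b18⊕b19⊕b20⊕b21⊕b22⊕b23⊕b24⊕b25⊕b26⊕b27⊕b28⊕b29⊕b30⊕b31 = 0⊕1⊕0⊕1⊕0⊕1⊕0⊕0⊕1⊕0⊕1⊕1⊕0⊕1⊕1⊕0 = 0
Syndrome (s16...s1) = 01110 → position 14.

01110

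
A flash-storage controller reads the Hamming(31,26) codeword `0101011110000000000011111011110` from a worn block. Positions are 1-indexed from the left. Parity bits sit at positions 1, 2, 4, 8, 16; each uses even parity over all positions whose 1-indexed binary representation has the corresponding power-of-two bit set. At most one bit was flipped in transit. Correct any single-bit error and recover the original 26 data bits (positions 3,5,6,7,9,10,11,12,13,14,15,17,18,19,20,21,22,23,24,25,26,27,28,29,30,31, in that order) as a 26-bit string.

s1: b1⊕b3⊕b5⊕b7⊕b9⊕b11⊕b13⊕b15⊕b17⊕b19⊕b21⊕b23⊕b25⊕b27⊕b29⊕b31 = 0⊕0⊕0⊕1⊕1⊕0⊕0⊕0⊕0⊕0⊕1⊕1⊕1⊕1⊕1⊕0 = 1
s2: b2⊕b3⊕b6⊕b7⊕b10⊕b11⊕b14⊕b15⊕b18⊕b19⊕b22⊕b23⊕b26⊕b27⊕b30⊕b31 = 1⊕0⊕1⊕1⊕0⊕0⊕0⊕0⊕0⊕0⊕1⊕1⊕0⊕1⊕1⊕0 = 1
s4: b4⊕b5⊕b6⊕b7⊕b12⊕b13⊕b14⊕b15⊕b20⊕b21⊕b22⊕b23⊕b28⊕b29⊕b30⊕b31 = 1⊕0⊕1⊕1⊕0⊕0⊕0⊕0⊕0⊕1⊕1⊕1⊕1⊕1⊕1⊕0 = 1
s8: b8⊕b9⊕b10⊕b11⊕b12⊕b13⊕b14⊕b15⊕b24⊕b25⊕b26⊕b27⊕b28⊕b29⊕b30⊕b31 = 1⊕1⊕0⊕0⊕0⊕0⊕0⊕0⊕1⊕1⊕0⊕1⊕1⊕1⊕1⊕0 = 0
s16: b16⊕b17⊕b18⊕b19⊕b20⊕b21⊕b22⊕b23⊕b24⊕b25⊕b26⊕b27⊕b28⊕b29⊕b30⊕b31 = 0⊕0⊕0⊕0⊕0⊕1⊕1⊕1⊕1⊕1⊕0⊕1⊕1⊕1⊕1⊕0 = 1
Syndrome (s16...s1) = 10111 → position 23.
Flip bit 23: corrected codeword = 0101011110000000000011011011110
Data bits at positions 3,5,6,7,9,10,11,12,13,14,15,17,18,19,20,21,22,23,24,25,26,27,28,29,30,31: 00111000000000011011011110

00111000000000011011011110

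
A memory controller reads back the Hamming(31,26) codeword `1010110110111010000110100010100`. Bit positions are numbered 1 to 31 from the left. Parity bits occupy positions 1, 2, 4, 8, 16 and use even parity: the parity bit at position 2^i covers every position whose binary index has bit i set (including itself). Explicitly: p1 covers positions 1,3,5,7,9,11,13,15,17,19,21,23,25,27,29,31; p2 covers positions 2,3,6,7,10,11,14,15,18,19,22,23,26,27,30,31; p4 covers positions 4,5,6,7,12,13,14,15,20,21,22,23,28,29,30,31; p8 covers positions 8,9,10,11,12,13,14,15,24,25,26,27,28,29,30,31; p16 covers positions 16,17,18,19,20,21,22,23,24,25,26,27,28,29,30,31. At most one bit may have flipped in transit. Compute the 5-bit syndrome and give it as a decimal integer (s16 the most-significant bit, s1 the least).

s1: b1⊕b3⊕b5⊕b7⊕b9⊕b11⊕b13⊕b15⊕b17⊕b19⊕b21⊕b23⊕b25⊕b27⊕b29⊕b31 = 1⊕1⊕1⊕0⊕1⊕1⊕1⊕1⊕0⊕0⊕1⊕1⊕0⊕1⊕1⊕0 = 1
s2: b2⊕b3⊕b6⊕b7⊕b10⊕b11⊕b14⊕b15⊕b18⊕b19⊕b22⊕b23⊕b26⊕b27⊕b30⊕b31 = 0⊕1⊕1⊕0⊕0⊕1⊕0⊕1⊕0⊕0⊕0⊕1⊕0⊕1⊕0⊕0 = 0
s4: b4⊕b5⊕b6⊕b7⊕b12⊕b13⊕b14⊕b15⊕b20⊕b21⊕b22⊕b23⊕b28⊕b29⊕b30⊕b31 = 0⊕1⊕1⊕0⊕1⊕1⊕0⊕1⊕1⊕1⊕0⊕1⊕0⊕1⊕0⊕0 = 1
s8: b8⊕b9⊕b10⊕b11⊕b12⊕b13⊕b14⊕b15⊕b24⊕b25⊕b26⊕b27⊕b28⊕b29⊕b30⊕b31 = 1⊕1⊕0⊕1⊕1⊕1⊕0⊕1⊕0⊕0⊕0⊕1⊕0⊕1⊕0⊕0 = 0
s16: b16⊕b17⊕b18⊕b19⊕b20⊕b21⊕b22⊕b23⊕b24⊕b25⊕b26⊕b27⊕b28⊕b29⊕b30⊕b31 = 0⊕0⊕0⊕0⊕1⊕1⊕0⊕1⊕0⊕0⊕0⊕1⊕0⊕1⊕0⊕0 = 1
Syndrome (s16...s1) = 10101 → position 21.

21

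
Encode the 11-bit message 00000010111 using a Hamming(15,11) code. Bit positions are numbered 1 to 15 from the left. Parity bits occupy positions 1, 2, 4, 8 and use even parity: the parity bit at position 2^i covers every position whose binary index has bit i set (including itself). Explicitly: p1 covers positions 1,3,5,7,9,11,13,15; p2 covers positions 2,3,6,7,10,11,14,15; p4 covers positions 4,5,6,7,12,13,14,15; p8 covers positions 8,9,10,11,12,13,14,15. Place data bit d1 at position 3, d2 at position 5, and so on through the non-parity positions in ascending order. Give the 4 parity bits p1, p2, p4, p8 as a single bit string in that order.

Place data bits at non-power-of-two positions: b3=0, b5=0, b6=0, b7=0, b9=0, b10=0, b11=1, b12=0, b13=1, b14=1, b15=1.
p1 = XOR of data positions {3,5,7,9,11,13,15} = 0⊕0⊕0⊕0⊕1⊕1⊕1 = 1
p2 = XOR of data positions {3,6,7,10,11,14,15} = 0⊕0⊕0⊕0⊕1⊕1⊕1 = 1
p4 = XOR of data positions {5,6,7,12,13,14,15} = 0⊕0⊕0⊕0⊕1⊕1⊕1 = 1
p8 = XOR of data positions {9,10,11,12,13,14,15} = 0⊕0⊕1⊕0⊕1⊕1⊕1 = 0
Parity bits p1,p2,p4,p8 = 1110

1110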